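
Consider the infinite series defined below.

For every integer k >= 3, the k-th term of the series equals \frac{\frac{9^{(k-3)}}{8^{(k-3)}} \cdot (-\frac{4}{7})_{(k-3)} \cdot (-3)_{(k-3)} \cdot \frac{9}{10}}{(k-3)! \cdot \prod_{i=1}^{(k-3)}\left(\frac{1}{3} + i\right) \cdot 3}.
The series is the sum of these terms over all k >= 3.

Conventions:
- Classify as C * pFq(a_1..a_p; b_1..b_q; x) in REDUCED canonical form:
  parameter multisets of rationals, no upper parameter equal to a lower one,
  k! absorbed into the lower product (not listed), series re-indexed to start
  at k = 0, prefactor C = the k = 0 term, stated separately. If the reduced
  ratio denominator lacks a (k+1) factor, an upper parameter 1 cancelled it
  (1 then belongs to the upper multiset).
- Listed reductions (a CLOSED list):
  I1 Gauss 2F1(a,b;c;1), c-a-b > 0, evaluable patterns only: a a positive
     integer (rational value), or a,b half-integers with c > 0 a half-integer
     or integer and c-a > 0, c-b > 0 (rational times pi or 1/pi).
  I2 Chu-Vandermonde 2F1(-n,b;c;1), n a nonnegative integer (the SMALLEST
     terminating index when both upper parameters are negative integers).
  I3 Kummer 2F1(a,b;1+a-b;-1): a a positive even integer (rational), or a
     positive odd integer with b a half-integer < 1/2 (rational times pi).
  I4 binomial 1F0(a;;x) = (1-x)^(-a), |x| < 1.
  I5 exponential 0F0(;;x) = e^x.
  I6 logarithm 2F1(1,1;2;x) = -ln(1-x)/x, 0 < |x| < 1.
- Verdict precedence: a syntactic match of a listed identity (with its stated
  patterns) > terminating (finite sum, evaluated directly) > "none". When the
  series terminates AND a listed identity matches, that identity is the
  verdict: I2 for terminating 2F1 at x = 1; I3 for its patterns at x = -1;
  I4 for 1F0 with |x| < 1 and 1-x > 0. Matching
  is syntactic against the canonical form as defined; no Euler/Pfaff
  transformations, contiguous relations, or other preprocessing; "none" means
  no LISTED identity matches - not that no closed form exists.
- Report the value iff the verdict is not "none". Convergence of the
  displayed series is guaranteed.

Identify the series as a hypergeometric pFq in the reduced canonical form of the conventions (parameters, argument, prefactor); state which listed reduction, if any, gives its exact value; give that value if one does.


The series (x = \frac{9}{8}) is 2F1: upper {-3, -\frac{4}{7}}, lower {\frac{4}{3}}, prefactor \frac{3}{10}. Verdict: terminating - upper -3 stops the sum at k = 3; the 4 terms are added exactly. Sum: \frac{8097171}{12293120}.

Structural cue: t_0 = \frac{3}{10} here, and the two geometric factors (prefactor 3/10) combine into one argument.
Adjacent-term ratio: r(k) = \frac{9}{8} * (k-3) (k-\frac{4}{7}) / [(k+\frac{4}{3}) (k+1)] ; factor over Q: parameters, x = \frac{9}{8}, and C = \frac{3}{10}.


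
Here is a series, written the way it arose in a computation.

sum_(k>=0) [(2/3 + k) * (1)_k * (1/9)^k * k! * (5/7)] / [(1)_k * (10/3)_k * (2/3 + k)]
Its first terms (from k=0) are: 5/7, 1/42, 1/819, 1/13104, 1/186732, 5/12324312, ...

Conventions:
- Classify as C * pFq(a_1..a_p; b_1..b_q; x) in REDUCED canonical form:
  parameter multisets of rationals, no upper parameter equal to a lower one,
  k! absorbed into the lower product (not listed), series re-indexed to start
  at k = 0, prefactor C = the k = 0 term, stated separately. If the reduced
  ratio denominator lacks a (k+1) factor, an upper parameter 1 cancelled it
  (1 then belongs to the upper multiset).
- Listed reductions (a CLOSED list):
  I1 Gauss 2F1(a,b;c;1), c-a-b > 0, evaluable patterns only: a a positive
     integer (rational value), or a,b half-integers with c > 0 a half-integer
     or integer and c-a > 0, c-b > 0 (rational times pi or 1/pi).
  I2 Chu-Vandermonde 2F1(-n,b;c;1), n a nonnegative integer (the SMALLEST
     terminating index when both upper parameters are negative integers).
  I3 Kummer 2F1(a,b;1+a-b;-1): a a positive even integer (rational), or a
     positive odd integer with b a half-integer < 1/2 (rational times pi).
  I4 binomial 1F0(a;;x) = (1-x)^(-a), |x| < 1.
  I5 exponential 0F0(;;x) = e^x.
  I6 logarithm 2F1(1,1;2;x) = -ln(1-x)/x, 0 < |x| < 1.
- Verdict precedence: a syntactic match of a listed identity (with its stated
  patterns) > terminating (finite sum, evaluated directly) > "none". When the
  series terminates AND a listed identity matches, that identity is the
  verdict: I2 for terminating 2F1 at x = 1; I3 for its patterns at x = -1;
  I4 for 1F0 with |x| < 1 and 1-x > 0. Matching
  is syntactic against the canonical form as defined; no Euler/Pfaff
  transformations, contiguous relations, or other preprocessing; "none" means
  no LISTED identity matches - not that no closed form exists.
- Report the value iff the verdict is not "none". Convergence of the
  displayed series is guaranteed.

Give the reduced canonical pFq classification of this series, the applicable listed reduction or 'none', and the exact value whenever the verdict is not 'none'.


Prefactor 5/7, argument 1/9: 2F1 with upper {1, 1} over lower {10/3}. Verdict: none. Every listed pattern misses the 2F1 form at 1/9, upper {1, 1}.

Key step: t_0 = 5/7 here, and the factorial ratio (prefactor 5/7) (k+a-1)!/(a-1)! is a rising factorial (a)_k.
Adjacent-term ratio: r(k) = (1/9) * (k+1) (k+1) / [(k+10/3) (k+1)] - rational; roots negated = parameters, x = (1/9), C = 5/7.


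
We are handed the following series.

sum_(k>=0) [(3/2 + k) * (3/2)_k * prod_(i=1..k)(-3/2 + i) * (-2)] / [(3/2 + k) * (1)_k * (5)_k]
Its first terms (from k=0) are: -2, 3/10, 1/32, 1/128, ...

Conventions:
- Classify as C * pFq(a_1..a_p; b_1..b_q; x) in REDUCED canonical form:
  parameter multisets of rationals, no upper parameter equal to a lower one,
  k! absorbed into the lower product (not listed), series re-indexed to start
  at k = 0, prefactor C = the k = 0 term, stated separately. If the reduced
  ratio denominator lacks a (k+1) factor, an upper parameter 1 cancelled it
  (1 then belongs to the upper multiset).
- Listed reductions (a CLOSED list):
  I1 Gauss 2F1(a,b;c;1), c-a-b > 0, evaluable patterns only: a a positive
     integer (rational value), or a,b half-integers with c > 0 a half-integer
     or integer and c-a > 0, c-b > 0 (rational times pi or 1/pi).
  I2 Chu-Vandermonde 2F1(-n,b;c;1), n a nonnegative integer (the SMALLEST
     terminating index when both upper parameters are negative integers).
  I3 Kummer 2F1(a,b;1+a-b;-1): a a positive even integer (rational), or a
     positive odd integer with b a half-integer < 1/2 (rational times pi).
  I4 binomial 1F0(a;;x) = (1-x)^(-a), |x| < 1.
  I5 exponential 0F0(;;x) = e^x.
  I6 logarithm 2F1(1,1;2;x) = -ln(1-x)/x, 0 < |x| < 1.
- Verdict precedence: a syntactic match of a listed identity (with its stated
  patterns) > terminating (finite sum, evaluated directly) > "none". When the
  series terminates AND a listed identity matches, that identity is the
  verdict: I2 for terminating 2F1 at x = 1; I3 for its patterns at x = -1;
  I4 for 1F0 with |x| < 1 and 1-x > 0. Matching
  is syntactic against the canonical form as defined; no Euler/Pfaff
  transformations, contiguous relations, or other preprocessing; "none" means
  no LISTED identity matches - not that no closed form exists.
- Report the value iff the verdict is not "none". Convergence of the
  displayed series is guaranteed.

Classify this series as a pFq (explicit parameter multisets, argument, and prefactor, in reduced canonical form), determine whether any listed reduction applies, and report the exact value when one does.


x = 1 here; the reduced form reads 2F1, upper {-1/2, 3/2}, lower {5}, C = -2. Verdict at x = 1: Gauss's theorem I1 (half-integer case) matches (x = 1; upper {-1/2, 3/2} half-integers, c = 5 in the evaluable pattern). Value: (-8192/1575) / pi.

Key observation: with t_0 = -2, k + 3/2 divides numerator and denominator alike; prefactor -2 after cancelling.
Ratio: r(k) = 1 * (k-1/2) (k+3/2) / [(k+5) (k+1)] - rational; roots negated = parameters, x = 1, C = -2.


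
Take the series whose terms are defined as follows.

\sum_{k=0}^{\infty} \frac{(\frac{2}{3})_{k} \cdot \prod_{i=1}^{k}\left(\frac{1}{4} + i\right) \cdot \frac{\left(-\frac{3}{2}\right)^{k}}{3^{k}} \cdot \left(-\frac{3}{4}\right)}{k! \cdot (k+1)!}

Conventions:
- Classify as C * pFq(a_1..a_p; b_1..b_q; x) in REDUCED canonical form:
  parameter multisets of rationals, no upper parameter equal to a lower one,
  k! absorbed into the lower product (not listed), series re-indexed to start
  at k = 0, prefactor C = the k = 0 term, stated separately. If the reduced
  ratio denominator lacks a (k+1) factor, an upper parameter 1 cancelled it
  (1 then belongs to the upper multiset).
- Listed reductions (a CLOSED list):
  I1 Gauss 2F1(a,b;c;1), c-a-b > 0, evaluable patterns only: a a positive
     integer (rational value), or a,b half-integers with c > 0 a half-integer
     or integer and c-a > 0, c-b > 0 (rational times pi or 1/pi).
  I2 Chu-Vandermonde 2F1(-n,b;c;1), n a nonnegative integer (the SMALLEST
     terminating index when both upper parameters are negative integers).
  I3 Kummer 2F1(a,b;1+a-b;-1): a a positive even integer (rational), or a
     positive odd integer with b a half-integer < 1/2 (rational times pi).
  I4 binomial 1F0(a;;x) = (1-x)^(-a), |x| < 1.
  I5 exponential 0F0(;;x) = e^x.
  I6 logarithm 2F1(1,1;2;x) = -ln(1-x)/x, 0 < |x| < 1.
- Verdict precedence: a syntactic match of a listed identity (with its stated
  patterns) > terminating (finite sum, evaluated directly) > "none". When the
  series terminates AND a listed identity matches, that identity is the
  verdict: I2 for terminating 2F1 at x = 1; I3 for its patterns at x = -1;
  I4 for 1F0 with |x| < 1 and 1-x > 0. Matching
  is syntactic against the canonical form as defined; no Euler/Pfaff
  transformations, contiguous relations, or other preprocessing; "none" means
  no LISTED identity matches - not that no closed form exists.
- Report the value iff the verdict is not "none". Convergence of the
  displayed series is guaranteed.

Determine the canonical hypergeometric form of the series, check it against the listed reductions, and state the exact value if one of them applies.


With C = -\frac{3}{4}: the canonical form is 2F1(\frac{2}{3}, \frac{5}{4}; 2; -\frac{1}{2}). Verdict: none. No listed pattern accepts 2F1(\frac{2}{3}, \frac{5}{4}; 2; -\frac{1}{2}).

Key step: x = -\frac{1}{2} and the denominator's factorial ratio (C = -3/4, x = -1/2) is a lower Pochhammer.
Ratio: r(k) = -\frac{1}{2} * (k+\frac{2}{3}) (k+\frac{5}{4}) / [(k+2) (k+1)] ; factor over Q: parameters, x = -\frac{1}{2}, and C = -\frac{3}{4}.


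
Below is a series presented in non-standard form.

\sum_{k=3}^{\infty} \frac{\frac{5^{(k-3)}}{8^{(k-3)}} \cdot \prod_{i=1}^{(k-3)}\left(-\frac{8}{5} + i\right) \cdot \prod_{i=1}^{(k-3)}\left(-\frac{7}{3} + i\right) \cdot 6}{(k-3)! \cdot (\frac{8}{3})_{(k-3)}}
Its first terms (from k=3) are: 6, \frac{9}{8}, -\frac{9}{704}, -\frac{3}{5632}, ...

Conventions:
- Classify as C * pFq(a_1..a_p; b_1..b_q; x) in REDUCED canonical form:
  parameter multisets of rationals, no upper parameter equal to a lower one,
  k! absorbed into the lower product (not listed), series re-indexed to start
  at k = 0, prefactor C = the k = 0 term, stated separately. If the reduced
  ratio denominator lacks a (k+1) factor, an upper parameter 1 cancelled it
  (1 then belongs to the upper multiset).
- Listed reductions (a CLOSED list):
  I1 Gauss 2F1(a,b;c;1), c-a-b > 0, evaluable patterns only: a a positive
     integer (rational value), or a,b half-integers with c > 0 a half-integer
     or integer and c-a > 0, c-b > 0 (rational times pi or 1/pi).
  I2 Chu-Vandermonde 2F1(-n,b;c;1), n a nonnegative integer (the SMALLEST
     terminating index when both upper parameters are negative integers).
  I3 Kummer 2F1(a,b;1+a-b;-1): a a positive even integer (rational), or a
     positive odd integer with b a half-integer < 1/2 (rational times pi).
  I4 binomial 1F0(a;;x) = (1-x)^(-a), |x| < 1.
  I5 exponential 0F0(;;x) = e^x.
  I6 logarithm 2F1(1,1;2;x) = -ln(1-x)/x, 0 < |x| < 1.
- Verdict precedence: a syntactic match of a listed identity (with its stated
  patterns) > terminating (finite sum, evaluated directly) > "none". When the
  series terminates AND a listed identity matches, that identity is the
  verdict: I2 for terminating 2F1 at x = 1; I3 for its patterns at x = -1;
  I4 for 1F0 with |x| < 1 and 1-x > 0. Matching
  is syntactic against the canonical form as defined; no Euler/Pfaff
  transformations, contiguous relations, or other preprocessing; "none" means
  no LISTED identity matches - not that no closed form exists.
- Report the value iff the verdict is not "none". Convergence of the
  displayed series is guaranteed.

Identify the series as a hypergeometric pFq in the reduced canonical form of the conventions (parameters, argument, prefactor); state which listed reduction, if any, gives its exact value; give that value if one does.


Structural cue: x = \frac{5}{8} and the running product (C = 6) telescopes to a rising factorial.
Ratio: r(k) = \frac{5}{8} * (k-\frac{4}{3}) (k-\frac{3}{5}) / [(k+\frac{8}{3}) (k+1)] ; factor over Q: parameters, x = \frac{5}{8}, and C = 6.

This is 6 * 2F1(-\frac{4}{3}, -\frac{3}{5}; \frac{8}{3}; \frac{5}{8}) in reduced canonical form. Verdict: none (x = \frac{5}{8}): each listed identity misses the multisets {-\frac{4}{3}, -\frac{3}{5}} ; {\frac{8}{3}}.


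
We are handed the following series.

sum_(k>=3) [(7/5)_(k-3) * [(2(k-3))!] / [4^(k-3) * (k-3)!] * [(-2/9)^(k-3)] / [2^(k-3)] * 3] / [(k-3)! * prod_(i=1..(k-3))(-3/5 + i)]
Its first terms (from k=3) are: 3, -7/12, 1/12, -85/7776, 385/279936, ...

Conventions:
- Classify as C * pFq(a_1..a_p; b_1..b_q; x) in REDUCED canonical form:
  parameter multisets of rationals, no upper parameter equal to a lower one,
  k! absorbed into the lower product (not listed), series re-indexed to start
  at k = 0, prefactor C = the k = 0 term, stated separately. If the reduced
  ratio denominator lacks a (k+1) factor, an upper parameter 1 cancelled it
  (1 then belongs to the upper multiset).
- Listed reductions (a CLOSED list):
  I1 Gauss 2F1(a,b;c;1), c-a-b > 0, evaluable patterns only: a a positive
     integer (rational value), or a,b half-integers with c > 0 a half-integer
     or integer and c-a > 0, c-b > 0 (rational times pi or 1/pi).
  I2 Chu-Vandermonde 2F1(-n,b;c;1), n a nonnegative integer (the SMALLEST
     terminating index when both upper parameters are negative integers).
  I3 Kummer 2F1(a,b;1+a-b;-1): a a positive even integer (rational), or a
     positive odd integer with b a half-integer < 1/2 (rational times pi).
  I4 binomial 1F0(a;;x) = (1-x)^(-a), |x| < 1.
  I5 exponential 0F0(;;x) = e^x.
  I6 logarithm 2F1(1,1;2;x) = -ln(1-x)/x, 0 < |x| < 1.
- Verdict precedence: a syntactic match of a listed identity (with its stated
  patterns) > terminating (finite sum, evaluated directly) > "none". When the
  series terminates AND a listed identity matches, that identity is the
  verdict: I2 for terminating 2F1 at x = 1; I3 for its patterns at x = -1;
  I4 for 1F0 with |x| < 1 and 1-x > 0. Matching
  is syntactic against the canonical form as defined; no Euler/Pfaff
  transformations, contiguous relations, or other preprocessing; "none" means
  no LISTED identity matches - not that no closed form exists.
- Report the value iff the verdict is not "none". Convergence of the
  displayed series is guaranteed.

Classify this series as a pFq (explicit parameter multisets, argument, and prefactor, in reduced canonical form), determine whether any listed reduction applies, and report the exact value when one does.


x = -1/9 here; the reduced form reads 2F1, upper {1/2, 7/5}, lower {2/5}, C = 3. Verdict: none (x = -1/9): each listed identity misses the multisets {1/2, 7/5} ; {2/5}.

First insight: t_0 = 3 here, and the lower running product (C = 3, x = -1/9) is a rising factorial.
Term ratio: r(k) = (-1/9) * (k+1/2) (k+7/5) / [(k+2/5) (k+1)] - rational; roots negated = parameters, x = (-1/9), C = 3.


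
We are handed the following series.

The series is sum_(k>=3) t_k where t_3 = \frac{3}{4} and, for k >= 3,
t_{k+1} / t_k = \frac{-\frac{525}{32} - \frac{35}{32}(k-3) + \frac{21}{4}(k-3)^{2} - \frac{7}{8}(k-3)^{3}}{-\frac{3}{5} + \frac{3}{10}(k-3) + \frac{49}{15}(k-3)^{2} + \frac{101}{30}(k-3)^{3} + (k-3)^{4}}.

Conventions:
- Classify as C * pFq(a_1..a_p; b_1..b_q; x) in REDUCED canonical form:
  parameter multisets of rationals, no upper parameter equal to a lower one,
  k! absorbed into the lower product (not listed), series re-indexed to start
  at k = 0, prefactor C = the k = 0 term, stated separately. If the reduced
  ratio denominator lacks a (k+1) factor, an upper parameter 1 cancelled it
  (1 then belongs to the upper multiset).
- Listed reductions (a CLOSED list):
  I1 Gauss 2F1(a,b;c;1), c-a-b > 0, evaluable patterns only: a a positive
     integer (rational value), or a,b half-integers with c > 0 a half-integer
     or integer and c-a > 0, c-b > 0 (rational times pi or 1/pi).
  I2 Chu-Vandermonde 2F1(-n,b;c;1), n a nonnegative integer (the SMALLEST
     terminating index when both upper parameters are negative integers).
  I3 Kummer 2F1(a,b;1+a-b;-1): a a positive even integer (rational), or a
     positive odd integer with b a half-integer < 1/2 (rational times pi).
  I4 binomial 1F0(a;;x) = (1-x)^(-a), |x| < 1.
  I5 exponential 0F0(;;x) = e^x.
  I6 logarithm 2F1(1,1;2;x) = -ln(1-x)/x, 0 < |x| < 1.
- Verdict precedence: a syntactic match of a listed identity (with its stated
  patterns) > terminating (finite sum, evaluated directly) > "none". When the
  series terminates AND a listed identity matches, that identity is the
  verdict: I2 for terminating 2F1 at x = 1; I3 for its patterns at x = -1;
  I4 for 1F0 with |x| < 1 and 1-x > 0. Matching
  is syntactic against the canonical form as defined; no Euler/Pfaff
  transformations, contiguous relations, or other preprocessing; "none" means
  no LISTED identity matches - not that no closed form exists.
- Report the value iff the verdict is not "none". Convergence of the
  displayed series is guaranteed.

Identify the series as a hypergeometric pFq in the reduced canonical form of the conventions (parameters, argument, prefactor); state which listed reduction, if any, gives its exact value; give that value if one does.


This is \frac{3}{4} * 2F2(-5, -\frac{5}{2}; -\frac{1}{3}, \frac{6}{5}; -\frac{7}{8}) in reduced canonical form. Verdict: terminating - no listed pattern fits, but -5 in the upper list cuts the series at k = 5; direct evaluation. Hence: -\frac{83612006422419}{6755983556608}.

Structural cue: from the first term \frac{3}{4}: the ratio is unreduced: k + 3/2 divides both sides (C = 3/4, x = -7/8).
Term ratio: r(k) = -\frac{7}{8} * (k-5) (k-\frac{5}{2}) / [(k-\frac{1}{3}) (k+\frac{6}{5}) (k+1)] - poly over poly, x = -\frac{7}{8} from leading terms; C = \frac{3}{4} at k = 0.


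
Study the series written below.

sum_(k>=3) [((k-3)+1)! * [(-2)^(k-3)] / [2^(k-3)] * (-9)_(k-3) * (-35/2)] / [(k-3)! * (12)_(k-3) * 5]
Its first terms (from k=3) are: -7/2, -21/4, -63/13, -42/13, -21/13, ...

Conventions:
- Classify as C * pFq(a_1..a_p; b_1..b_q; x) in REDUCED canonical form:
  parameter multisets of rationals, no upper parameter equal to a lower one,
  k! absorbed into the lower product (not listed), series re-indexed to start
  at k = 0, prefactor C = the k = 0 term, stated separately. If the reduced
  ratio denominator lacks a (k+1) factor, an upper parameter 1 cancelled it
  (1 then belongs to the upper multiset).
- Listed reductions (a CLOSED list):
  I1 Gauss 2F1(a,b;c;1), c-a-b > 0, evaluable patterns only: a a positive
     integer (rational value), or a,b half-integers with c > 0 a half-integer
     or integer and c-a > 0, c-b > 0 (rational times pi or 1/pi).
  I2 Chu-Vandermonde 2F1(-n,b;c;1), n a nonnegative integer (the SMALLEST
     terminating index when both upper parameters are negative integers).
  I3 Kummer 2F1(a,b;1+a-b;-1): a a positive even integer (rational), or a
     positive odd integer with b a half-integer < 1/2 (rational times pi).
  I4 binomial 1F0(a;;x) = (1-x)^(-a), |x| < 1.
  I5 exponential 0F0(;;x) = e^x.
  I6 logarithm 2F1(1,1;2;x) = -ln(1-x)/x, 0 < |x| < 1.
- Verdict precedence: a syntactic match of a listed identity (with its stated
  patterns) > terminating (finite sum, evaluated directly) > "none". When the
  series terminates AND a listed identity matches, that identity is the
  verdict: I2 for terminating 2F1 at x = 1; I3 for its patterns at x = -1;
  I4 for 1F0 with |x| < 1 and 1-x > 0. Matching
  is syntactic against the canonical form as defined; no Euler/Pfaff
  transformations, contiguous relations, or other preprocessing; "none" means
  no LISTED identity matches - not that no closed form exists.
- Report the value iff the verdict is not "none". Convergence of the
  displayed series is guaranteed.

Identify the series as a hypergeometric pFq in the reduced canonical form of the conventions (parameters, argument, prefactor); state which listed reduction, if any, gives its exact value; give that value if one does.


Key observation: t_0 being -7/2, the two k-th powers (C = -7/2) combine into one argument.
Ratio: r(k) = (-1) * (k-9) (k+2) / [(k+12) (k+1)] - rational in k. x = (-1); t_0 = -7/2; negate the roots.

Classification (C = -7/2): 2F1 with upper {-9, 2}, lower {12}, argument x = -1. Verdict: this is Kummer (I3) (x = -1; c = 12 equals 1+a-b for upper {-9, 2}: listed pattern). Hence: -77/4.


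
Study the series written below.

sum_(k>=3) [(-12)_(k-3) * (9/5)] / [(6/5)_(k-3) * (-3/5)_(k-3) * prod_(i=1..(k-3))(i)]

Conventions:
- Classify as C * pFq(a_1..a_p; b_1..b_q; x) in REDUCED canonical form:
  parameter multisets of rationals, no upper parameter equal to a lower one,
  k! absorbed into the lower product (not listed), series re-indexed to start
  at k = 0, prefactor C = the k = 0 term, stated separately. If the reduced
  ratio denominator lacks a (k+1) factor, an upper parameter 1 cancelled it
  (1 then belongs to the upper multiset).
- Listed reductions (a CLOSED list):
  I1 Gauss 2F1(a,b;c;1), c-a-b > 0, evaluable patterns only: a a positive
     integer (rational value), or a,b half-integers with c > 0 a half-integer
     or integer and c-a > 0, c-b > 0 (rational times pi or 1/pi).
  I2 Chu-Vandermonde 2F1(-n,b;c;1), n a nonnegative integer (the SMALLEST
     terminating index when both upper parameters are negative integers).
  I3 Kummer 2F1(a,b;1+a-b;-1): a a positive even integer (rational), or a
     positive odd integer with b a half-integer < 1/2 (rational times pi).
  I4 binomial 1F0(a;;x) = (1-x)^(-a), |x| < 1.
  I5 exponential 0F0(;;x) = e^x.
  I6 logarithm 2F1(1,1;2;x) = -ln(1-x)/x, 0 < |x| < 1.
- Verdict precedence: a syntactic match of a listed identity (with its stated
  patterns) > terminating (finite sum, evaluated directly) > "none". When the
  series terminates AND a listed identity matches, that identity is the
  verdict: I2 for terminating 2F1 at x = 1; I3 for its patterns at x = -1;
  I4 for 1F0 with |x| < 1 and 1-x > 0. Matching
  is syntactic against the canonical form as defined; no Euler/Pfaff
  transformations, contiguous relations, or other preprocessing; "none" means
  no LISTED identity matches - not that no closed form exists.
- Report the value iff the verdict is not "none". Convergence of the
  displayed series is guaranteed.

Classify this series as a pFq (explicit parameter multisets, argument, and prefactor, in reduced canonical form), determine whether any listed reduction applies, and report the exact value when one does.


The series (x = 1) is 1F2: upper {-12}, lower {-3/5, 6/5}, prefactor 9/5. Verdict: terminating - no listed pattern fits, but -12 in the upper list cuts the series at k = 12; direct evaluation. Hence: -3242536095550165567198319700943921/72651749036951989135600810721280.

The tell: with t_0 = 9/5, the product of the first k integers (prefactor 9/5) is k!.
Term ratio: r(k) = 1 * (k-12) / [(k-3/5) (k+6/5) (k+1)] - rational in k, leading ratio 1; with t_0 = 9/5, classification follows.


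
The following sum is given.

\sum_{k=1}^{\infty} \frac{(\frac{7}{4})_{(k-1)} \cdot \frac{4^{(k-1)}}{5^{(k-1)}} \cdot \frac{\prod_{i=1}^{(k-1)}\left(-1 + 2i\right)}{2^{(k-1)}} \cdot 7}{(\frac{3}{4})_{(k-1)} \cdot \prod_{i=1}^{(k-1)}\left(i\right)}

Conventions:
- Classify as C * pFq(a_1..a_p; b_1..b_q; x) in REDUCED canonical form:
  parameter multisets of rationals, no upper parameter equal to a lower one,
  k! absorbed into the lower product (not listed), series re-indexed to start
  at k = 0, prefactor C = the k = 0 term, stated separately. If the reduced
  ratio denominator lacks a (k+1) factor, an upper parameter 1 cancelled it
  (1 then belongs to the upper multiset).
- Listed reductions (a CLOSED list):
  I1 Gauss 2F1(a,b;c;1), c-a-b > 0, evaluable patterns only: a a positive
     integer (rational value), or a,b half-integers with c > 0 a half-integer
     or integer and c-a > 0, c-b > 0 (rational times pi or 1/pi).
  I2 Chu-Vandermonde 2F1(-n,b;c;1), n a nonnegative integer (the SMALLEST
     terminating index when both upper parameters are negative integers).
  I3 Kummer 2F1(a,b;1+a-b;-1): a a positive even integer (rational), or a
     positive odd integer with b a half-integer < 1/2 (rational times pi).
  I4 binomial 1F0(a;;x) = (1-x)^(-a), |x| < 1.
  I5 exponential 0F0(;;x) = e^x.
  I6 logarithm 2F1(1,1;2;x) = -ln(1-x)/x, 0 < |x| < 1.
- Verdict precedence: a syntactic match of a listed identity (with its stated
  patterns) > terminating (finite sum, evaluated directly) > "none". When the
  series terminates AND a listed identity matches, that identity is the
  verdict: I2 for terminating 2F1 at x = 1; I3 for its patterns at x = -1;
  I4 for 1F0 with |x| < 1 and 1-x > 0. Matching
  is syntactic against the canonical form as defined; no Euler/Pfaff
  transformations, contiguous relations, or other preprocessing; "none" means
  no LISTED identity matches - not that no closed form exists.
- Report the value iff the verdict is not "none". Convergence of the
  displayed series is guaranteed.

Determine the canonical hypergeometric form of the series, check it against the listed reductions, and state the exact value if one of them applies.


Reduced: x = \frac{4}{5}, 2F1, upper = {\frac{1}{2}, \frac{7}{4}}, lower = {\frac{3}{4}}, C = 7. Verdict: none - this 2F1 at x = \frac{4}{5} matches no listed pattern, and upper {\frac{1}{2}, \frac{7}{4}} holds no stopper.

First insight: t_0 = 7 here, and the odd product 1*3*...*(2k-1) (prefactor 7) is 2^k (1/2)_k.
Term ratio: r(k) = \frac{4}{5} * (k+\frac{1}{2}) (k+\frac{7}{4}) / [(k+\frac{3}{4}) (k+1)] - poly over poly, x = \frac{4}{5} from leading terms; C = 7 at k = 0.


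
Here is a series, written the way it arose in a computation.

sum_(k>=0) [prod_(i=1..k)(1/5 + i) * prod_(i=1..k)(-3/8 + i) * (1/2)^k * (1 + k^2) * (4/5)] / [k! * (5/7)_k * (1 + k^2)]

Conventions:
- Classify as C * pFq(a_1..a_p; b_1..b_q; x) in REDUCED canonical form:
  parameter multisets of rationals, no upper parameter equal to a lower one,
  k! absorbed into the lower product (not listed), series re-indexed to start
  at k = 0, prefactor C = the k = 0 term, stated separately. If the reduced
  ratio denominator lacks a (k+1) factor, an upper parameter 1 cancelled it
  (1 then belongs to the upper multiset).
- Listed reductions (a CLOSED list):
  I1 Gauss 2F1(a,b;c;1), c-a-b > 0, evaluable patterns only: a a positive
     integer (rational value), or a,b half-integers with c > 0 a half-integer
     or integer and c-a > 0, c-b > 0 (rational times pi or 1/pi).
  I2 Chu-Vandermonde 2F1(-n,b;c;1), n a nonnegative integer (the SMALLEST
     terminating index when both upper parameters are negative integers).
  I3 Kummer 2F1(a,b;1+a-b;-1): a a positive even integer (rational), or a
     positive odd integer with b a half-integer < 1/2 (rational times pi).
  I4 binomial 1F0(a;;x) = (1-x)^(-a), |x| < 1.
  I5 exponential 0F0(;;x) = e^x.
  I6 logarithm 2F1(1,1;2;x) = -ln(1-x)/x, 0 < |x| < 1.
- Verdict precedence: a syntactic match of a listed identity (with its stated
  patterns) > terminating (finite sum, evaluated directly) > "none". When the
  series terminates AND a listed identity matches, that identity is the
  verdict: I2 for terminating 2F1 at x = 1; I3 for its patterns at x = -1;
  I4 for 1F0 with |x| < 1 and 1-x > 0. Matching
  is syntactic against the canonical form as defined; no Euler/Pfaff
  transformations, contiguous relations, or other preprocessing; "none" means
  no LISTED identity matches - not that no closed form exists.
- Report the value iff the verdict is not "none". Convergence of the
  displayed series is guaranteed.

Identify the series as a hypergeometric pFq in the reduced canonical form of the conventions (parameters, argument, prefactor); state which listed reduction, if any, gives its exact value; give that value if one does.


At argument 1/2: a 2F1 with upper {5/8, 6/5}, lower {5/7}, scaled by C = 4/5. Verdict: none. A 2F1 with upper {5/8, 6/5} fits none of I1-I6 at x = 1/2; the sum runs forever.

Structural cue: from the first term 4/5: the running product (C = 4/5) telescopes to a rising factorial.
Term ratio: r(k) = (1/2) * (k+5/8) (k+6/5) / [(k+5/7) (k+1)] - rational in k. x = (1/2); t_0 = 4/5; negate the roots.


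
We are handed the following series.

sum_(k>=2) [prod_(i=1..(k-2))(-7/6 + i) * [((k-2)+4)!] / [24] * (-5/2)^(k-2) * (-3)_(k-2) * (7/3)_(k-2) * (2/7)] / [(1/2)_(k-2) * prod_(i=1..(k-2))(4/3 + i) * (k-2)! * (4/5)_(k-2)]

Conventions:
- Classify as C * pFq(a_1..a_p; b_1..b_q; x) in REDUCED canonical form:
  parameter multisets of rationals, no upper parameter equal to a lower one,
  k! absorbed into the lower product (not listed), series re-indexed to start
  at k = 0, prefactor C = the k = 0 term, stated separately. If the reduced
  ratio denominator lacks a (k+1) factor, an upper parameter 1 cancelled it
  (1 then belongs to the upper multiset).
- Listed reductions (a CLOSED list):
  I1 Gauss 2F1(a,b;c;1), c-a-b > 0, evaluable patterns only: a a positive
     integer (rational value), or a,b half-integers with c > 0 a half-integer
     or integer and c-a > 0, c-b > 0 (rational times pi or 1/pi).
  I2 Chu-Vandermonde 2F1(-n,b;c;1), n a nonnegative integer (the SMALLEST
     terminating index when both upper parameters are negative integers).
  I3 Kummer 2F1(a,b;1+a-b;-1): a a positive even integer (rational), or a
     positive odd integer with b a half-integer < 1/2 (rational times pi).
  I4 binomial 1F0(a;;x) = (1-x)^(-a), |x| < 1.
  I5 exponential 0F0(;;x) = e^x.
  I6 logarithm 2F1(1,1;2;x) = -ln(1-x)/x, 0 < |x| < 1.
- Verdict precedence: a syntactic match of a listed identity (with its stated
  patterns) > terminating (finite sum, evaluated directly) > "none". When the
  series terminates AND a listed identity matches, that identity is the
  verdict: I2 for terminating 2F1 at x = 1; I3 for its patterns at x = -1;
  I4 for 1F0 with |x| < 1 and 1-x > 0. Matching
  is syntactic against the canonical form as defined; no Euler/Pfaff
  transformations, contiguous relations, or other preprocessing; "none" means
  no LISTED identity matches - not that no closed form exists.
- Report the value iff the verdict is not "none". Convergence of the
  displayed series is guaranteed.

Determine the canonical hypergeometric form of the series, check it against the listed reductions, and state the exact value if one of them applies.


Reduced: x = -5/2, 3F2, upper = {-3, -1/6, 5}, lower = {1/2, 4/5}, C = 2/7. Verdict: terminating. (-3)_k vanishes past k = 3, leaving a 4-term sum, computed directly. Hence: -1535599/27216.

Key step: with t_0 = 2/7, the running product (C = 2/7, x = -5/2) telescopes to a rising factorial.
Consecutive-term ratio: r(k) = (-5/2) * (k-3) (k-1/6) (k+5) / [(k+1/2) (k+4/5) (k+1)] - rational in k, leading ratio (-5/2); with t_0 = 2/7, classification follows.


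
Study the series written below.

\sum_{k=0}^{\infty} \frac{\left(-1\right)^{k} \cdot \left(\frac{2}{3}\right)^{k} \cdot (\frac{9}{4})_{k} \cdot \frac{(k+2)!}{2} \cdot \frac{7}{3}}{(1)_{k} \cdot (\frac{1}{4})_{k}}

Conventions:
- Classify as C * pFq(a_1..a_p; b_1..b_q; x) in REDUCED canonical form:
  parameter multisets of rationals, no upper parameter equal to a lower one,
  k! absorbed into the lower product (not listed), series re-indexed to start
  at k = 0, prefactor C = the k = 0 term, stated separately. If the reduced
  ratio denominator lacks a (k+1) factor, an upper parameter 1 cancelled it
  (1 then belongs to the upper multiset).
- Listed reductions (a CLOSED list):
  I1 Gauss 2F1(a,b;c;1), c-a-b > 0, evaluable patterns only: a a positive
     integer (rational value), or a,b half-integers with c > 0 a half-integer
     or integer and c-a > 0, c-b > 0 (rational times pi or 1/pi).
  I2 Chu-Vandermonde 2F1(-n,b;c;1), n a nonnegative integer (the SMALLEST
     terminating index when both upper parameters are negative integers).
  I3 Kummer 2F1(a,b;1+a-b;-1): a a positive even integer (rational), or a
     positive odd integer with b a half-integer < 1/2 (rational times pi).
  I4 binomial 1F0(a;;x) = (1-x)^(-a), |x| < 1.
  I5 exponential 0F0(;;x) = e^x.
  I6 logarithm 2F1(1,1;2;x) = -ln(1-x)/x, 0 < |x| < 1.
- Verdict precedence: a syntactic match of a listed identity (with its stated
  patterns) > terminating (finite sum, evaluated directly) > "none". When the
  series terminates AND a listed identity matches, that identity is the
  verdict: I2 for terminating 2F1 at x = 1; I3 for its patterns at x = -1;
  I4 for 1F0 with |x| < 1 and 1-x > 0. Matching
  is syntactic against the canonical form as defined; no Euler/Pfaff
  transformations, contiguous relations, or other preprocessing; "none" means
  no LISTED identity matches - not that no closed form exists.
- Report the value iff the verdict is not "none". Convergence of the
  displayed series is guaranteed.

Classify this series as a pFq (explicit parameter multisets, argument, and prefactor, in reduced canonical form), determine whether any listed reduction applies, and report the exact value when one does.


With C = \frac{7}{3}: the canonical form is 2F1(\frac{9}{4}, 3; \frac{1}{4}; -\frac{2}{3}). Verdict: none. No listed pattern accepts 2F1(\frac{9}{4}, 3; \frac{1}{4}; -\frac{2}{3}).

Structural cue: x = -\frac{2}{3} and the (-1)^k factor (C = 7/3, x = -2/3) folds into the argument's sign.
Term ratio: r(k) = -\frac{2}{3} * (k+\frac{9}{4}) (k+3) / [(k+\frac{1}{4}) (k+1)] - rational in k, leading ratio -\frac{2}{3}; with t_0 = \frac{7}{3}, classification follows.


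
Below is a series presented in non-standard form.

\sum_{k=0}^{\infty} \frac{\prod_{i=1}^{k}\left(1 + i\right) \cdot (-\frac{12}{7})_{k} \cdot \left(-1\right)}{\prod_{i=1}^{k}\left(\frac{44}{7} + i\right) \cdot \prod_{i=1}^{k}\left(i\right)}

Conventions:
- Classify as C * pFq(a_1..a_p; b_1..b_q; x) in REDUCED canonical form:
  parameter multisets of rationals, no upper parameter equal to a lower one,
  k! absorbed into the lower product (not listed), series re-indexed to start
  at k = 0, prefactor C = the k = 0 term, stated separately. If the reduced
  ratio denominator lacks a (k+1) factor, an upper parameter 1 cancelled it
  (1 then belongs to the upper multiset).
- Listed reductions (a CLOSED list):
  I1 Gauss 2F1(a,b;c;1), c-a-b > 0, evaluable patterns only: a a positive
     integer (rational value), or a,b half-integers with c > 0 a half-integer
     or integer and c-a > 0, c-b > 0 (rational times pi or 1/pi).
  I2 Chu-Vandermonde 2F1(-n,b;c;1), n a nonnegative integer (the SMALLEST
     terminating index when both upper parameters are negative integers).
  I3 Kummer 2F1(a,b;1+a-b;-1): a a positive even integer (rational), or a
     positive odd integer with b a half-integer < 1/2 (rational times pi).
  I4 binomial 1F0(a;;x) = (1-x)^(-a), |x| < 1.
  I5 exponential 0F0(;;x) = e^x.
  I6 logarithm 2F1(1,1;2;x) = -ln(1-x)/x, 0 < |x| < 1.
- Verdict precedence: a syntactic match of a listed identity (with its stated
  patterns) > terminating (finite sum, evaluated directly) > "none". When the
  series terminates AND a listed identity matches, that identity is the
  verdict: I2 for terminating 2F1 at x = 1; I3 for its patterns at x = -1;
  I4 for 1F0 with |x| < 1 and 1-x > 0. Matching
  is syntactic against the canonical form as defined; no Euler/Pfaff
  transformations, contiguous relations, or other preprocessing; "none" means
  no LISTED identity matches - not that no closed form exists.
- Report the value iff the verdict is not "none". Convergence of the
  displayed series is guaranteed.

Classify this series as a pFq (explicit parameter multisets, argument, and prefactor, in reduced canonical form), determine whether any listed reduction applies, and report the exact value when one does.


x = 1 here; the reduced form reads 2F1, upper {-\frac{12}{7}, 2}, lower {\frac{51}{7}}, C = -1. Verdict: the Gauss summation I1 fires (x = 1: the Gamma ratio telescopes since c-a-b = 7 > 0 and a = 2 in Z>0). Value: -\frac{407}{686}.

Key step: x = 1 and the product of the first k integers (C = -1) is k!.
Step ratio: r(k) = 1 * (k-\frac{12}{7}) (k+2) / [(k+\frac{51}{7}) (k+1)] - poly over poly, x = 1 from leading terms; C = -1 at k = 0.


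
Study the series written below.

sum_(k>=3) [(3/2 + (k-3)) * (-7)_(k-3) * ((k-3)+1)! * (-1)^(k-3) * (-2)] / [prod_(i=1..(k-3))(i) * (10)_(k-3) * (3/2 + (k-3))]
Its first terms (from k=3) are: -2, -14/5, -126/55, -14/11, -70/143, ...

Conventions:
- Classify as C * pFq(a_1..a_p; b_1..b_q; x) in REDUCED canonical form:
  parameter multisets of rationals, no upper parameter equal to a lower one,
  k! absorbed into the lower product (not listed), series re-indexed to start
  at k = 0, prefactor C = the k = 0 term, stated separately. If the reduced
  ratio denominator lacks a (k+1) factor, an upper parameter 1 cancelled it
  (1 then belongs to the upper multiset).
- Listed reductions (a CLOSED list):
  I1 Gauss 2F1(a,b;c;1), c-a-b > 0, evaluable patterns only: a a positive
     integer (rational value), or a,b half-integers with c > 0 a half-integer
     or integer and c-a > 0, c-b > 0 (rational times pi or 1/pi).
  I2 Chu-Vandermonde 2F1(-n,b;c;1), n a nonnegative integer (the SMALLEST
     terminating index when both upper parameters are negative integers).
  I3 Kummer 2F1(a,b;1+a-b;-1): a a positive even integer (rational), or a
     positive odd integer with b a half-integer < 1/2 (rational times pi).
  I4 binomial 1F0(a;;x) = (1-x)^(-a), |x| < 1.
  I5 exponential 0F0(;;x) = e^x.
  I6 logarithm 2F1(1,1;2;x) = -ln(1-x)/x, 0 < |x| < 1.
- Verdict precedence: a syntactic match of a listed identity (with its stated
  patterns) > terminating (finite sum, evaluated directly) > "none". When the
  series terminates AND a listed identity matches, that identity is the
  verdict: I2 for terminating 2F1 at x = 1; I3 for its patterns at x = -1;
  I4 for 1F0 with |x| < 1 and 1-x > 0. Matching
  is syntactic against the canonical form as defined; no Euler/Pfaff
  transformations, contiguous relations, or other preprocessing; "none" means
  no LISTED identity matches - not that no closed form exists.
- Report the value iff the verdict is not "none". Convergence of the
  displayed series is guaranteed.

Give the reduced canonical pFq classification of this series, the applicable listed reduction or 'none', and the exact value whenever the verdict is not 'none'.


Key observation: t_0 = -2 here, and the product of the first k integers (C = -2) is k!.
Adjacent-term ratio: r(k) = (-1) * (k-7) (k+2) / [(k+10) (k+1)] - rational in k. x = (-1); t_0 = -2; negate the roots.

x = -1 here; the reduced form reads 2F1, upper {-7, 2}, lower {10}, C = -2. Verdict: Kummer (I3) matches (x = -1; c = 10 equals 1+a-b for upper {-7, 2}: listed pattern). Sum: -9.


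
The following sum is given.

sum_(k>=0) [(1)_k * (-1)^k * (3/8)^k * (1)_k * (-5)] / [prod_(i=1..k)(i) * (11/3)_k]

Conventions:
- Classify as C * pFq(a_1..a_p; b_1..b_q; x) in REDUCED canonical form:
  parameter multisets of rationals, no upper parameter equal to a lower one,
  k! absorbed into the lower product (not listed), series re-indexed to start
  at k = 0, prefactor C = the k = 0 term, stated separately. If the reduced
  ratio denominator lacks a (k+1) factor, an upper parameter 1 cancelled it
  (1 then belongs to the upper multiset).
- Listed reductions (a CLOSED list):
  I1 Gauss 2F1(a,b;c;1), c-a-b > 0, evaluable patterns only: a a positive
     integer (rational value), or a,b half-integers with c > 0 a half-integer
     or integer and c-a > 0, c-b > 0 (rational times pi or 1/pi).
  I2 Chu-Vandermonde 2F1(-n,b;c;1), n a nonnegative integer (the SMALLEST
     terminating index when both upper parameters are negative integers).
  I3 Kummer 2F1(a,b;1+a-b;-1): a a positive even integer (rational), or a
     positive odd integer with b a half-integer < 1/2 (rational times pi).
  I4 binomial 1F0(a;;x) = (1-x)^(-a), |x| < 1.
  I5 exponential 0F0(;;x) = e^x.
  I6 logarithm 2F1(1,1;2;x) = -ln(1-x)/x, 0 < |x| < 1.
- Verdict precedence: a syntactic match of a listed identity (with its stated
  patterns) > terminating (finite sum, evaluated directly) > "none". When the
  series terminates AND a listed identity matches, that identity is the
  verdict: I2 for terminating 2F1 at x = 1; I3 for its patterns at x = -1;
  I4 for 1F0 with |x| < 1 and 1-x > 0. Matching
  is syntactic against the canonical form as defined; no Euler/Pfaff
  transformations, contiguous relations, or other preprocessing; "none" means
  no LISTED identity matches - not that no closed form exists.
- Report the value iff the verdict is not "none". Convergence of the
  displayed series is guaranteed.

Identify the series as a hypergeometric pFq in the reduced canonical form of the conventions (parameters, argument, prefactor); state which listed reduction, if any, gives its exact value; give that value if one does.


Reduced: x = -3/8, 2F1, upper = {1, 1}, lower = {11/3}, C = -5. Verdict: none. No listed pattern accepts 2F1(1, 1; 11/3; -3/8).

Key step: with t_0 = -5, the (-1)^k factor (prefactor -5) folds into the argument's sign.
Adjacent-term ratio: r(k) = (-3/8) * (k+1) (k+1) / [(k+11/3) (k+1)] - rational; roots negated = parameters, x = (-3/8), C = -5.
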